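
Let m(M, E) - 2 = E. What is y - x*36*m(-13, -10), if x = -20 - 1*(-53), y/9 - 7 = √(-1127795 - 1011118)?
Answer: 9567 + 27*I*√237657 ≈ 9567.0 + 13163.0*I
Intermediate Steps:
y = 63 + 27*I*√237657 (y = 63 + 9*√(-1127795 - 1011118) = 63 + 9*√(-2138913) = 63 + 9*(3*I*√237657) = 63 + 27*I*√237657 ≈ 63.0 + 13163.0*I)
m(M, E) = 2 + E
x = 33 (x = -20 + 53 = 33)
y - x*36*m(-13, -10) = (63 + 27*I*√237657) - 33*36*(2 - 10) = (63 + 27*I*√237657) - 1188*(-8) = (63 + 27*I*√237657) - 1*(-9504) = (63 + 27*I*√237657) + 9504 = 9567 + 27*I*√237657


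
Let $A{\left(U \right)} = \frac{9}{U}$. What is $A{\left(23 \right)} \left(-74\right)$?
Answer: $- \frac{666}{23} \approx -28.957$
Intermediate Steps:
$A{\left(23 \right)} \left(-74\right) = \frac{9}{23} \left(-74\right) = - \frac{666}{23}$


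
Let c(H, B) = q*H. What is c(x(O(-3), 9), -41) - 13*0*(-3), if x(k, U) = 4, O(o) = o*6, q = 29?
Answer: 116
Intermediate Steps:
O(o) = 6*o
c(H, B) = 29*H
c(x(O(-3), 9), -41) - 13*0*(-3) = 29*4 - 13*0*(-3) = 116 + 0*(-3) = 116 + 0 = 116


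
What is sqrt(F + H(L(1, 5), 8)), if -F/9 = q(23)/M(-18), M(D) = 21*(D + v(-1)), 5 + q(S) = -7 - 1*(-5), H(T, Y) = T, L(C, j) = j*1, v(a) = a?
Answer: 2*sqrt(437)/19 ≈ 2.2005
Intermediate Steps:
L(C, j) = j
q(S) = -7 (q(S) = -5 + (-7 - 1*(-5)) = -5 + (-7 + 5) = -5 - 2 = -7)
M(D) = -21 + 21*D (M(D) = 21*(D - 1) = 21*(-1 + D) = -21 + 21*D)
F = -3/19 (F = -(-63)/(-21 + 21*(-18)) = -(-63)/(-21 - 378) = -(-63)/(-399) = -(-63)*(-1)/399 = -9*1/57 = -3/19 ≈ -0.15789)
sqrt(F + H(L(1, 5), 8)) = sqrt(-3/19 + 5) = sqrt(92/19) = 2*sqrt(437)/19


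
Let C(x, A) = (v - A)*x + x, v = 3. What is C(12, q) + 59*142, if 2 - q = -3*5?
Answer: 8222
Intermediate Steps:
q = 17 (q = 2 - (-3)*5 = 2 - 1*(-15) = 2 + 15 = 17)
C(x, A) = x + x*(3 - A) (C(x, A) = (3 - A)*x + x = x*(3 - A) + x = x + x*(3 - A))
C(12, q) + 59*142 = 12*(4 - 1*17) + 59*142 = 12*(4 - 17) + 8378 = 12*(-13) + 8378 = -156 + 8378 = 8222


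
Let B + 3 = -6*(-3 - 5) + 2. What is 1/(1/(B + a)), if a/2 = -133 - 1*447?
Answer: -1113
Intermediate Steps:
a = -1160 (a = 2*(-133 - 1*447) = 2*(-133 - 447) = 2*(-580) = -1160)
B = 47 (B = -3 + (-6*(-3 - 5) + 2) = -3 + (-6*(-8) + 2) = -3 + (48 + 2) = -3 + 50 = 47)
1/(1/(B + a)) = 1/(1/(47 - 1160)) = 1/(1/(-1113)) = 1/(-1/1113) = -1113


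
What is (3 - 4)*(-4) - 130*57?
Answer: -7406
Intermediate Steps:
(3 - 4)*(-4) - 130*57 = -1*(-4) - 7410 = 4 - 7410 = -7406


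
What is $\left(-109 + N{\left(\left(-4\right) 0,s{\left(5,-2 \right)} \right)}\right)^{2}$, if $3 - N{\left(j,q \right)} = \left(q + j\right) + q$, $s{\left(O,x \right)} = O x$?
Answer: $7396$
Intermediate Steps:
$N{\left(j,q \right)} = 3 - j - 2 q$ ($N{\left(j,q \right)} = 3 - \left(\left(q + j\right) + q\right) = 3 - \left(\left(j + q\right) + q\right) = 3 - \left(j + 2 q\right) = 3 - j - 2 q$)
$\left(-109 + N{\left(\left(-4\right) 0,s{\left(5,-2 \right)} \right)}\right)^{2} = \left(-109 - \left(-3 + 0 + 2 \cdot 5 \left(-2\right)\right)\right)^{2} = \left(-109 - -23\right)^{2} = \left(-109 + \left(3 + 0 + 20\right)\right)^{2} = \left(-109 + 23\right)^{2} = \left(-86\right)^{2} = 7396$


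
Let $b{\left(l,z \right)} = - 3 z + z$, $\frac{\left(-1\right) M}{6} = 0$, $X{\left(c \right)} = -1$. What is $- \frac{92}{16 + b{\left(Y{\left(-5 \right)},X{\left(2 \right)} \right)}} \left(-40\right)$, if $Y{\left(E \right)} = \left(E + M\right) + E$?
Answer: $\frac{1840}{9} \approx 204.44$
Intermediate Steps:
$M = 0$ ($M = \left(-6\right) 0 = 0$)
$Y{\left(E \right)} = 2 E$ ($Y{\left(E \right)} = \left(E + 0\right) + E = E + E = 2 E$)
$b{\left(l,z \right)} = - 2 z$
$- \frac{92}{16 + b{\left(Y{\left(-5 \right)},X{\left(2 \right)} \right)}} \left(-40\right) = - \frac{92}{16 - -2} \left(-40\right) = - \frac{92}{16 + 2} \left(-40\right) = - \frac{92}{18} \left(-40\right) = \left(-92\right) \frac{1}{18} \left(-40\right) = \left(- \frac{46}{9}\right) \left(-40\right) = \frac{1840}{9}$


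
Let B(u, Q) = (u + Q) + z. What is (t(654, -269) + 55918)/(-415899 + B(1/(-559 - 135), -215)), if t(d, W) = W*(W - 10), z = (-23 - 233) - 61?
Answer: -90892486/289003115 ≈ -0.31450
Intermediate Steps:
z = -317 (z = -256 - 61 = -317)
t(d, W) = W*(-10 + W)
B(u, Q) = -317 + Q + u (B(u, Q) = (u + Q) - 317 = (Q + u) - 317 = -317 + Q + u)
(t(654, -269) + 55918)/(-415899 + B(1/(-559 - 135), -215)) = (-269*(-10 - 269) + 55918)/(-415899 + (-317 - 215 + 1/(-559 - 135))) = (-269*(-279) + 55918)/(-415899 + (-317 - 215 + 1/(-694))) = (75051 + 55918)/(-415899 + (-317 - 215 - 1/694)) = 130969/(-415899 - 369209/694) = 130969/(-289003115/694) = 130969*(-694/289003115) = -90892486/289003115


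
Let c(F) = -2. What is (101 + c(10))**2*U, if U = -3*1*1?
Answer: -29403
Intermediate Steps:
U = -3 (U = -3*1 = -3)
(101 + c(10))**2*U = (101 - 2)**2*(-3) = 99**2*(-3) = 9801*(-3) = -29403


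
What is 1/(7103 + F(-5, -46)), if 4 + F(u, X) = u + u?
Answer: 1/7089 ≈ 0.00014106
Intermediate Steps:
F(u, X) = -4 + 2*u (F(u, X) = -4 + (u + u) = -4 + 2*u)
1/(7103 + F(-5, -46)) = 1/(7103 + (-4 + 2*(-5))) = 1/(7103 + (-4 - 10)) = 1/(7103 - 14) = 1/7089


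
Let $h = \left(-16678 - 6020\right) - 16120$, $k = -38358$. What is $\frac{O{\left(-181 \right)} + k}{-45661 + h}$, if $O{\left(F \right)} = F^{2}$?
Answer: $\frac{5597}{84479} \approx 0.066253$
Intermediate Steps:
$h = -38818$ ($h = -22698 - 16120 = -38818$)
$\frac{O{\left(-181 \right)} + k}{-45661 + h} = \frac{\left(-181\right)^{2} - 38358}{-45661 - 38818} = \frac{32761 - 38358}{-84479} = \left(-5597\right) \left(- \frac{1}{84479}\right) = \frac{5597}{84479}$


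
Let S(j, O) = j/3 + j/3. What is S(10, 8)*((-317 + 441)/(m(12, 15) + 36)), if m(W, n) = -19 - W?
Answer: 496/3 ≈ 165.33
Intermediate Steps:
S(j, O) = 2*j/3 (S(j, O) = j*(⅓) + j*(⅓) = j/3 + j/3 = 2*j/3)
S(10, 8)*((-317 + 441)/(m(12, 15) + 36)) = ((⅔)*10)*((-317 + 441)/((-19 - 1*12) + 36)) = 20*(124/((-19 - 12) + 36))/3 = 20*(124/(-31 + 36))/3 = 20*(124/5)/3 = 20*(124*(⅕))/3 = (20/3)*(124/5) = 496/3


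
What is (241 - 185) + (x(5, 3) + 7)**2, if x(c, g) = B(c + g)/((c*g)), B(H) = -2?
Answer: 23209/225 ≈ 103.15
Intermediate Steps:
x(c, g) = -2/(c*g) (x(c, g) = -2*1/(c*g) = -2/(c*g))
(241 - 185) + (x(5, 3) + 7)**2 = (241 - 185) + (-2/(5*3) + 7)**2 = 56 + (-2*1/5*1/3 + 7)**2 = 56 + (-2/15 + 7)**2 = 56 + (103/15)**2 = 56 + 10609/225 = 23209/225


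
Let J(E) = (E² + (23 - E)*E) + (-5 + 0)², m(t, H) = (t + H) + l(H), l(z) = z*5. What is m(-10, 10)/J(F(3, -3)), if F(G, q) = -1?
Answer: 25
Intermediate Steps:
l(z) = 5*z
m(t, H) = t + 6*H (m(t, H) = (t + H) + 5*H = (H + t) + 5*H = t + 6*H)
J(E) = 25 + E² + E*(23 - E) (J(E) = (E² + E*(23 - E)) + (-5)² = (E² + E*(23 - E)) + 25 = 25 + E² + E*(23 - E))
m(-10, 10)/J(F(3, -3)) = (-10 + 6*10)/(25 + 23*(-1)) = (-10 + 60)/(25 - 23) = 50/2 = 50*(½) = 25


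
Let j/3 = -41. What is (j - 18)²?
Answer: 19881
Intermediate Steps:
j = -123 (j = 3*(-41) = -123)
(j - 18)² = (-123 - 18)² = (-141)² = 19881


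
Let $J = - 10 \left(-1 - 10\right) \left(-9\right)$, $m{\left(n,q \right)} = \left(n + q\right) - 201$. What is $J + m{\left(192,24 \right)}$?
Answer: $-975$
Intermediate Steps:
$m{\left(n,q \right)} = -201 + n + q$
$J = -990$ ($J = - 10 \left(\left(-11\right) \left(-9\right)\right) = \left(-10\right) 99 = -990$)
$J + m{\left(192,24 \right)} = -990 + \left(-201 + 192 + 24\right) = -990 + 15 = -975$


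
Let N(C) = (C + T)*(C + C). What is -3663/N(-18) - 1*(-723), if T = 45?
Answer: 78491/108 ≈ 726.77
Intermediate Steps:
N(C) = 2*C*(45 + C) (N(C) = (C + 45)*(C + C) = (45 + C)*(2*C) = 2*C*(45 + C))
-3663/N(-18) - 1*(-723) = -3663*(-1/(36*(45 - 18))) - 1*(-723) = -3663/(2*(-18)*27) + 723 = -3663/(-972) + 723 = -3663*(-1/972) + 723 = 407/108 + 723 = 78491/108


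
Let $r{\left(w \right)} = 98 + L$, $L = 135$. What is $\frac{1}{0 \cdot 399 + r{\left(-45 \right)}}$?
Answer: $\frac{1}{233} \approx 0.0042918$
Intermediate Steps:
$r{\left(w \right)} = 233$ ($r{\left(w \right)} = 98 + 135 = 233$)
$\frac{1}{0 \cdot 399 + r{\left(-45 \right)}} = \frac{1}{0 \cdot 399 + 233} = \frac{1}{0 + 233} = \frac{1}{233}$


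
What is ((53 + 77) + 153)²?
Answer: 80089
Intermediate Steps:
((53 + 77) + 153)² = (130 + 153)² = 283² = 80089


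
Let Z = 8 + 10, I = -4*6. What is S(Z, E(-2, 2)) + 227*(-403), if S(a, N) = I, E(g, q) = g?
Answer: -91505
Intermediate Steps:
I = -24
Z = 18
S(a, N) = -24
S(Z, E(-2, 2)) + 227*(-403) = -24 + 227*(-403) = -24 - 91481 = -91505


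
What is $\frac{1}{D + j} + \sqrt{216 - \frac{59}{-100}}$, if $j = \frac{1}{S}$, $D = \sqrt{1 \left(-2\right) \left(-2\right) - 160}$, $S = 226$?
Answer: $\frac{226}{7967857} + \frac{11 \sqrt{179}}{10} - \frac{102152 i \sqrt{39}}{7967857} \approx 14.717 - 0.080064 i$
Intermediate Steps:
$D = 2 i \sqrt{39}$ ($D = \sqrt{\left(-2\right) \left(-2\right) - 160} = \sqrt{4 - 160} = \sqrt{-156} = 2 i \sqrt{39} \approx 12.49 i$)
$j = \frac{1}{226} \approx 0.0044248$
$\frac{1}{D + j} + \sqrt{216 - \frac{59}{-100}} = \frac{1}{2 i \sqrt{39} + \frac{1}{226}} + \sqrt{216 - \frac{59}{-100}} = \frac{1}{\frac{1}{226} + 2 i \sqrt{39}} + \sqrt{216 - - \frac{59}{100}} = \frac{1}{\frac{1}{226} + 2 i \sqrt{39}} + \sqrt{216 + \frac{59}{100}} = \frac{1}{\frac{1}{226} + 2 i \sqrt{39}} + \sqrt{\frac{21659}{100}} = \frac{1}{\frac{1}{226} + 2 i \sqrt{39}} + \frac{11 \sqrt{179}}{10}$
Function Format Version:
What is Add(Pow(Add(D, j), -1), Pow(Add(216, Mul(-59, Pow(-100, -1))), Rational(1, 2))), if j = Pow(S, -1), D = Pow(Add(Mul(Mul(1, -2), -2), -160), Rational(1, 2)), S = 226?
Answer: Add(Rational(226, 7967857), Mul(Rational(11, 10), Pow(179, Rational(1, 2))), Mul(Rational(-102152, 7967857), I, Pow(39, Rational(1, 2)))) ≈ Add(14.717, Mul(-0.080064, I))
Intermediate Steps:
D = Mul(2, I, Pow(39, Rational(1, 2))) (D = Pow(Add(Mul(-2, -2), -160), Rational(1, 2)) = Pow(Add(4, -160), Rational(1, 2)) = Pow(-156, Rational(1, 2)) = Mul(2, I, Pow(39, Rational(1, 2))) ≈ Mul(12.490, I))
j = Rational(1, 226) (j = Pow(226, -1) = Rational(1, 226) ≈ 0.0044248)
Add(Pow(Add(D, j), -1), Pow(Add(216, Mul(-59, Pow(-100, -1))), Rational(1, 2))) = Add(Pow(Add(Mul(2, I, Pow(39, Rational(1, 2))), Rational(1, 226)), -1), Pow(Add(216, Mul(-59, Pow(-100, -1))), Rational(1, 2))) = Add(Pow(Add(Rational(1, 226), Mul(2, I, Pow(39, Rational(1, 2)))), -1), Pow(Add(216, Mul(-59, Rational(-1, 100))), Rational(1, 2))) = Add(Pow(Add(Rational(1, 226), Mul(2, I, Pow(39, Rational(1, 2)))), -1), Pow(Add(216, Rational(59, 100)), Rational(1, 2))) = Add(Pow(Add(Rational(1, 226), Mul(2, I, Pow(39, Rational(1, 2)))), -1), Pow(Rational(21659, 100), Rational(1, 2))) = Add(Pow(Add(Rational(1, 226), Mul(2, I, Pow(39, Rational(1, 2)))), -1), Mul(Rational(11, 10), Pow(179, Rational(1, 2))))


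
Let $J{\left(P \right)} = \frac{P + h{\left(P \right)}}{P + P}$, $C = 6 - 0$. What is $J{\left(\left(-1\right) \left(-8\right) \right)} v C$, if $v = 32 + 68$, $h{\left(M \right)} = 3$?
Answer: $\frac{825}{2} \approx 412.5$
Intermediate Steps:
$C = 6$ ($C = 6 + 0 = 6$)
$J{\left(P \right)} = \frac{3 + P}{2 P}$ ($J{\left(P \right)} = \frac{P + 3}{P + P} = \frac{3 + P}{2 P}$)
$v = 100$
$J{\left(\left(-1\right) \left(-8\right) \right)} v C = \frac{3 - -8}{2 \left(\left(-1\right) \left(-8\right)\right)} 100 \cdot 6 = \frac{3 + 8}{2 \cdot 8} \cdot 100 \cdot 6 = \frac{1}{2} \cdot \frac{1}{8} \cdot 11 \cdot 100 \cdot 6 = \frac{11}{16} \cdot 100 \cdot 6 = \frac{275}{4} \cdot 6 = \frac{825}{2}$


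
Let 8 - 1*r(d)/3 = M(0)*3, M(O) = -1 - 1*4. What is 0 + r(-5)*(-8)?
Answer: -552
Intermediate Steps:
M(O) = -5 (M(O) = -1 - 4 = -5)
r(d) = 69 (r(d) = 24 - (-15)*3 = 24 - 3*(-15) = 24 + 45 = 69)
0 + r(-5)*(-8) = 0 + 69*(-8) = 0 - 552 = -552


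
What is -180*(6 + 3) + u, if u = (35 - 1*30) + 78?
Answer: -1537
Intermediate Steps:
u = 83 (u = (35 - 30) + 78 = 5 + 78 = 83)
-180*(6 + 3) + u = -180*(6 + 3) + 83 = -180*9 + 83 = -45*36 + 83 = -1620 + 83 = -1537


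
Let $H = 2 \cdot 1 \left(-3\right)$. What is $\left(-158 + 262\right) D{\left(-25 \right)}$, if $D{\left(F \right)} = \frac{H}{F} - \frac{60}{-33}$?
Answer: $\frac{58864}{275} \approx 214.05$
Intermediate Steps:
$H = -6$ ($H = 2 \left(-3\right) = -6$)
$D{\left(F \right)} = \frac{20}{11} - \frac{6}{F}$ ($D{\left(F \right)} = - \frac{6}{F} - \frac{60}{-33} = - \frac{6}{F} - - \frac{20}{11} = - \frac{6}{F} + \frac{20}{11} = \frac{20}{11} - \frac{6}{F}$)
$\left(-158 + 262\right) D{\left(-25 \right)} = \left(-158 + 262\right) \left(\frac{20}{11} - \frac{6}{-25}\right) = 104 \left(\frac{20}{11} - - \frac{6}{25}\right) = 104 \left(\frac{20}{11} + \frac{6}{25}\right) = 104 \cdot \frac{566}{275} = \frac{58864}{275}$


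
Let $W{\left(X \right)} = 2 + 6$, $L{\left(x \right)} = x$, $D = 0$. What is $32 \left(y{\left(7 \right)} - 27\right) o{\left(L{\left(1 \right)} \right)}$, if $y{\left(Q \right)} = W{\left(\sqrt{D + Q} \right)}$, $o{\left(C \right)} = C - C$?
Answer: $0$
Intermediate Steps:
$o{\left(C \right)} = 0$
$W{\left(X \right)} = 8$
$y{\left(Q \right)} = 8$
$32 \left(y{\left(7 \right)} - 27\right) o{\left(L{\left(1 \right)} \right)} = 32 \left(8 - 27\right) 0 = 32 \left(-19\right) 0 = \left(-608\right) 0 = 0$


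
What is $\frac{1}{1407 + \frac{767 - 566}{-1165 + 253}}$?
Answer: $\frac{304}{427661} \approx 0.00071084$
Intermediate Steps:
$\frac{1}{1407 + \frac{767 - 566}{-1165 + 253}} = \frac{1}{1407 + \frac{201}{-912}} = \frac{1}{1407 + 201 \left(- \frac{1}{912}\right)} = \frac{1}{1407 - \frac{67}{304}} = \frac{1}{\frac{427661}{304}} = \frac{304}{427661}$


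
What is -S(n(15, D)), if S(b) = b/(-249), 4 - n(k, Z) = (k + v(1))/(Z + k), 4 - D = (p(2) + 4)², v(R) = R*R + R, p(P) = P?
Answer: 5/249 ≈ 0.020080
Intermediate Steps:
v(R) = R + R² (v(R) = R² + R = R + R²)
D = -32 (D = 4 - (2 + 4)² = 4 - 1*6² = 4 - 1*36 = 4 - 36 = -32)
n(k, Z) = 4 - (2 + k)/(Z + k) (n(k, Z) = 4 - (k + 1*(1 + 1))/(Z + k) = 4 - (k + 1*2)/(Z + k) = 4 - (k + 2)/(Z + k) = 4 - (2 + k)/(Z + k))
S(b) = -b/249 (S(b) = b*(-1/249) = -b/249)
-S(n(15, D)) = -(-1)*(-2 + 3*15 + 4*(-32))/(-32 + 15)/249 = -(-1)*(-2 + 45 - 128)/(-17)/249 = -(-1)*(-1/17*(-85))/249 = -(-1)*5/249 = -1*(-5/249) = 5/249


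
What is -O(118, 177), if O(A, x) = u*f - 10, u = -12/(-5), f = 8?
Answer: -46/5 ≈ -9.2000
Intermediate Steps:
u = 12/5 (u = -12*(-1/5) = 12/5 ≈ 2.4000)
O(A, x) = 46/5 (O(A, x) = (12/5)*8 - 10 = 96/5 - 10 = 46/5)
-O(118, 177) = -1*46/5 = -46/5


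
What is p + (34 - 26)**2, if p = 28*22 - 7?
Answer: 673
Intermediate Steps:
p = 609 (p = 616 - 7 = 609)
p + (34 - 26)**2 = 609 + (34 - 26)**2 = 609 + 8**2 = 609 + 64 = 673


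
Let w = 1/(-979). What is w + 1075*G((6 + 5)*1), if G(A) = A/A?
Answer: 1052424/979 ≈ 1075.0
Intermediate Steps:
w = -1/979 ≈ -0.0010215
G(A) = 1
w + 1075*G((6 + 5)*1) = -1/979 + 1075*1 = -1/979 + 1075 = 1052424/979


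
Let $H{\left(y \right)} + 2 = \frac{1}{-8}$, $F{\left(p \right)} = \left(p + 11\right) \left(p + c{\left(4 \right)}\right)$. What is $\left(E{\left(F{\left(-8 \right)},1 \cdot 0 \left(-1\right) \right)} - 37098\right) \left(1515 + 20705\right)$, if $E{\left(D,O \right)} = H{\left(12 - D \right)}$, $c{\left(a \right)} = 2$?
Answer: $- \frac{1648729555}{2} \approx -8.2437 \cdot 10^{8}$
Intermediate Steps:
$F{\left(p \right)} = \left(2 + p\right) \left(11 + p\right)$ ($F{\left(p \right)} = \left(p + 11\right) \left(p + 2\right) = \left(11 + p\right) \left(2 + p\right) = \left(2 + p\right) \left(11 + p\right)$)
$H{\left(y \right)} = - \frac{17}{8}$ ($H{\left(y \right)} = -2 + \frac{1}{-8} = -2 - \frac{1}{8} = - \frac{17}{8}$)
$E{\left(D,O \right)} = - \frac{17}{8}$
$\left(E{\left(F{\left(-8 \right)},1 \cdot 0 \left(-1\right) \right)} - 37098\right) \left(1515 + 20705\right) = \left(- \frac{17}{8} - 37098\right) \left(1515 + 20705\right) = \left(- \frac{296801}{8}\right) 22220 = - \frac{1648729555}{2}$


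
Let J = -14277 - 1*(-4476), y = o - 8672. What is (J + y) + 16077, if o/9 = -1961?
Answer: -20045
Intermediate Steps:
o = -17649 (o = 9*(-1961) = -17649)
y = -26321 (y = -17649 - 8672 = -26321)
J = -9801 (J = -14277 + 4476 = -9801)
(J + y) + 16077 = (-9801 - 26321) + 16077 = -36122 + 16077 = -20045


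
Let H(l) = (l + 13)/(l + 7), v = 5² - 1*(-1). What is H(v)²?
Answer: 169/121 ≈ 1.3967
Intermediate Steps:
v = 26 (v = 25 + 1 = 26)
H(l) = (13 + l)/(7 + l)
H(v)² = ((13 + 26)/(7 + 26))² = (39/33)² = ((1/33)*39)² = (13/11)² = 169/121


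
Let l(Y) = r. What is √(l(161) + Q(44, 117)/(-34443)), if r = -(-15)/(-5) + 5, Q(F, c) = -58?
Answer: 4*√16490543/11481 ≈ 1.4148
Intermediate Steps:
r = 2 (r = -(-15)*(-1)/5 + 5 = -3*1 + 5 = -3 + 5 = 2)
l(Y) = 2
√(l(161) + Q(44, 117)/(-34443)) = √(2 - 58/(-34443)) = √(2 - 58*(-1/34443)) = √(2 + 58/34443) = √(68944/34443) = 4*√16490543/11481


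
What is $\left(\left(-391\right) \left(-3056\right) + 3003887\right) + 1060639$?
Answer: $5259422$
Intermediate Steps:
$\left(\left(-391\right) \left(-3056\right) + 3003887\right) + 1060639 = \left(1194896 + 3003887\right) + 1060639 = 4198783 + 1060639 = 5259422$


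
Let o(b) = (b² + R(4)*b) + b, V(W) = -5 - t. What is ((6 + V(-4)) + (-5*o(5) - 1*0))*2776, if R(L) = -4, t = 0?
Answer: -136024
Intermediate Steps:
V(W) = -5 (V(W) = -5 - 1*0 = -5 + 0 = -5)
o(b) = b² - 3*b (o(b) = (b² - 4*b) + b = b² - 3*b)
((6 + V(-4)) + (-5*o(5) - 1*0))*2776 = ((6 - 5) + (-25*(-3 + 5) - 1*0))*2776 = (1 + (-25*2 + 0))*2776 = (1 + (-5*10 + 0))*2776 = (1 + (-50 + 0))*2776 = (1 - 50)*2776 = -49*2776 = -136024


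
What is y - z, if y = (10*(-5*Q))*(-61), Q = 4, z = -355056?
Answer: 367256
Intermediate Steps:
y = 12200 (y = (10*(-5*4))*(-61) = (10*(-20))*(-61) = -200*(-61) = 12200)
y - z = 12200 - 1*(-355056) = 12200 + 355056 = 367256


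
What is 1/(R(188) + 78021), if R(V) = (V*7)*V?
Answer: 1/325429 ≈ 3.0729e-6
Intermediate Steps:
R(V) = 7*V² (R(V) = (7*V)*V = 7*V²)
1/(R(188) + 78021) = 1/(7*188² + 78021) = 1/(7*35344 + 78021) = 1/(247408 + 78021) = 1/325429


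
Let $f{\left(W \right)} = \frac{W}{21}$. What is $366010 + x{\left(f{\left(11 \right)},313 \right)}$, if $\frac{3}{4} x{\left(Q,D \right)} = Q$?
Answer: $\frac{23058674}{63} \approx 3.6601 \cdot 10^{5}$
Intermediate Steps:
$f{\left(W \right)} = \frac{W}{21}$ ($f{\left(W \right)} = W \frac{1}{21} = \frac{W}{21}$)
$x{\left(Q,D \right)} = \frac{4 Q}{3}$
$366010 + x{\left(f{\left(11 \right)},313 \right)} = 366010 + \frac{4 \cdot \frac{1}{21} \cdot 11}{3} = 366010 + \frac{4}{3} \cdot \frac{11}{21} = 366010 + \frac{44}{63} = \frac{23058674}{63}$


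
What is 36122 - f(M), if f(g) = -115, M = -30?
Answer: 36237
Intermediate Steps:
36122 - f(M) = 36122 - 1*(-115) = 36122 + 115 = 36237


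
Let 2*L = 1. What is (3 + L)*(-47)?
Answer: -329/2 ≈ -164.50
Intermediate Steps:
L = ½ (L = (½)*1 = ½ ≈ 0.50000)
(3 + L)*(-47) = (3 + ½)*(-47) = (7/2)*(-47) = -329/2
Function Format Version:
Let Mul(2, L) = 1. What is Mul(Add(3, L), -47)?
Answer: Rational(-329, 2) ≈ -164.50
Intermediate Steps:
L = Rational(1, 2) (L = Mul(Rational(1, 2), 1) = Rational(1, 2) ≈ 0.50000)
Mul(Add(3, L), -47) = Mul(Add(3, Rational(1, 2)), -47) = Mul(Rational(7, 2), -47) = Rational(-329, 2)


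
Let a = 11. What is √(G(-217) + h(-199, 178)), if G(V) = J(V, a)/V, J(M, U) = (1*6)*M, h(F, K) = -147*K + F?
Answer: I*√26359 ≈ 162.35*I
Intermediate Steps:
h(F, K) = F - 147*K
J(M, U) = 6*M
G(V) = 6 (G(V) = (6*V)/V = 6)
√(G(-217) + h(-199, 178)) = √(6 + (-199 - 147*178)) = √(6 + (-199 - 26166)) = √(6 - 26365) = √(-26359) = I*√26359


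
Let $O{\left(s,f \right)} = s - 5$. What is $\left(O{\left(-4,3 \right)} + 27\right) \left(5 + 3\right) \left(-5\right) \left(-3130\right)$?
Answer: $2253600$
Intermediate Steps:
$O{\left(s,f \right)} = -5 + s$ ($O{\left(s,f \right)} = s - 5 = -5 + s$)
$\left(O{\left(-4,3 \right)} + 27\right) \left(5 + 3\right) \left(-5\right) \left(-3130\right) = \left(\left(-5 - 4\right) + 27\right) \left(5 + 3\right) \left(-5\right) \left(-3130\right) = \left(-9 + 27\right) 8 \left(-5\right) \left(-3130\right) = 18 \left(-40\right) \left(-3130\right) = \left(-720\right) \left(-3130\right) = 2253600$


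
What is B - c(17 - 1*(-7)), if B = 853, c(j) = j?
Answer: 829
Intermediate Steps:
B - c(17 - 1*(-7)) = 853 - (17 - 1*(-7)) = 853 - (17 + 7) = 853 - 1*24 = 853 - 24 = 829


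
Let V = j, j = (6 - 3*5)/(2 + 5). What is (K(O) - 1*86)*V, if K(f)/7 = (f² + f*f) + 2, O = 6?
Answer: -3888/7 ≈ -555.43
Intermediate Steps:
K(f) = 14 + 14*f² (K(f) = 7*((f² + f*f) + 2) = 7*((f² + f²) + 2) = 7*(2*f² + 2) = 7*(2 + 2*f²) = 14 + 14*f²)
j = -9/7 (j = (6 - 15)/7 = -9*⅐ = -9/7 ≈ -1.2857)
V = -9/7 ≈ -1.2857
(K(O) - 1*86)*V = ((14 + 14*6²) - 1*86)*(-9/7) = ((14 + 14*36) - 86)*(-9/7) = ((14 + 504) - 86)*(-9/7) = (518 - 86)*(-9/7) = 432*(-9/7) = -3888/7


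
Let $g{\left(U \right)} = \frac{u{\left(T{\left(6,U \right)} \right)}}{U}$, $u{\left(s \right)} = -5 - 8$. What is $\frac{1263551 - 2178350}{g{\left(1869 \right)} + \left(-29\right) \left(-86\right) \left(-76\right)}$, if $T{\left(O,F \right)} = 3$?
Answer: $\frac{1709759331}{354257749} \approx 4.8263$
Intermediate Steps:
$u{\left(s \right)} = -13$
$g{\left(U \right)} = - \frac{13}{U}$
$\frac{1263551 - 2178350}{g{\left(1869 \right)} + \left(-29\right) \left(-86\right) \left(-76\right)} = \frac{1263551 - 2178350}{- \frac{13}{1869} + \left(-29\right) \left(-86\right) \left(-76\right)} = - \frac{914799}{\left(-13\right) \frac{1}{1869} + 2494 \left(-76\right)} = - \frac{914799}{- \frac{13}{1869} - 189544} = - \frac{914799}{- \frac{354257749}{1869}} = \left(-914799\right) \left(- \frac{1869}{354257749}\right) = \frac{1709759331}{354257749}$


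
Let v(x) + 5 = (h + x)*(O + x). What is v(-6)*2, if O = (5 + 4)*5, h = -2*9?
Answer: -1882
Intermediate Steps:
h = -18
O = 45 (O = 9*5 = 45)
v(x) = -5 + (-18 + x)*(45 + x)
v(-6)*2 = (-815 + (-6)² + 27*(-6))*2 = (-815 + 36 - 162)*2 = -941*2 = -1882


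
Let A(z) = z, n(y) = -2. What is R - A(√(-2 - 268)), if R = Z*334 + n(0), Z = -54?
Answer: -18038 - 3*I*√30 ≈ -18038.0 - 16.432*I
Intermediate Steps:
R = -18038 (R = -54*334 - 2 = -18036 - 2 = -18038)
R - A(√(-2 - 268)) = -18038 - √(-2 - 268) = -18038 - √(-270) = -18038 - 3*I*√30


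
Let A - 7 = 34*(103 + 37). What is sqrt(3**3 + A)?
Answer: sqrt(4794) ≈ 69.239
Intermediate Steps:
A = 4767 (A = 7 + 34*(103 + 37) = 7 + 34*140 = 7 + 4760 = 4767)
sqrt(3**3 + A) = sqrt(3**3 + 4767) = sqrt(27 + 4767) = sqrt(4794)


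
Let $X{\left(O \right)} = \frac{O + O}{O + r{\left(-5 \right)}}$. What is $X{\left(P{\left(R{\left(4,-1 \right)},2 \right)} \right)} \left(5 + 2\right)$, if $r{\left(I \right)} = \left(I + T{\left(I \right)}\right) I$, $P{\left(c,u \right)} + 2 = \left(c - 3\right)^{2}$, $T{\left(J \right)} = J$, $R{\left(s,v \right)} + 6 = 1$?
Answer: $\frac{31}{4} \approx 7.75$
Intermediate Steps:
$R{\left(s,v \right)} = -5$ ($R{\left(s,v \right)} = -6 + 1 = -5$)
$P{\left(c,u \right)} = -2 + \left(-3 + c\right)^{2}$ ($P{\left(c,u \right)} = -2 + \left(c - 3\right)^{2} = -2 + \left(-3 + c\right)^{2}$)
$r{\left(I \right)} = 2 I^{2}$ ($r{\left(I \right)} = \left(I + I\right) I = 2 I I = 2 I^{2}$)
$X{\left(O \right)} = \frac{2 O}{50 + O}$ ($X{\left(O \right)} = \frac{O + O}{O + 2 \left(-5\right)^{2}} = \frac{2 O}{O + 2 \cdot 25} = \frac{2 O}{O + 50} = \frac{2 O}{50 + O}$)
$X{\left(P{\left(R{\left(4,-1 \right)},2 \right)} \right)} \left(5 + 2\right) = \frac{2 \left(-2 + \left(-3 - 5\right)^{2}\right)}{50 - \left(2 - \left(-3 - 5\right)^{2}\right)} \left(5 + 2\right) = \frac{2 \left(-2 + \left(-8\right)^{2}\right)}{50 - \left(2 - \left(-8\right)^{2}\right)} 7 = \frac{2 \left(-2 + 64\right)}{50 + \left(-2 + 64\right)} 7 = 2 \cdot 62 \frac{1}{50 + 62} \cdot 7 = 2 \cdot 62 \cdot \frac{1}{112} \cdot 7 = \frac{31}{28} \cdot 7 = \frac{31}{4}$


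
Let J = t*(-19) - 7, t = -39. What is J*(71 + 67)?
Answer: 101292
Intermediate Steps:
J = 734 (J = -39*(-19) - 7 = 741 - 7 = 734)
J*(71 + 67) = 734*(71 + 67) = 734*138 = 101292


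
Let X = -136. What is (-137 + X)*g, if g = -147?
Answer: 40131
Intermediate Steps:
(-137 + X)*g = (-137 - 136)*(-147) = -273*(-147) = 40131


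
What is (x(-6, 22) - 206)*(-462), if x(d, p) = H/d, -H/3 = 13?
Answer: 92169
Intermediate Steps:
H = -39 (H = -3*13 = -39)
x(d, p) = -39/d
(x(-6, 22) - 206)*(-462) = (-39/(-6) - 206)*(-462) = (-39*(-⅙) - 206)*(-462) = (13/2 - 206)*(-462) = -399/2*(-462) = 92169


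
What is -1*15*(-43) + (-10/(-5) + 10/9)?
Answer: 5833/9 ≈ 648.11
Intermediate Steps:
-1*15*(-43) + (-10/(-5) + 10/9) = -15*(-43) + (-10*(-⅕) + 10*(⅑)) = 645 + (2 + 10/9) = 645 + 28/9 = 5833/9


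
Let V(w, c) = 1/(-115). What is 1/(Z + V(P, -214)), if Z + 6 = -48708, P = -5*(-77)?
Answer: -115/5602111 ≈ -2.0528e-5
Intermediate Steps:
P = 385
Z = -48714 (Z = -6 - 48708 = -48714)
V(w, c) = -1/115
1/(Z + V(P, -214)) = 1/(-48714 - 1/115) = 1/(-5602111/115) = -115/5602111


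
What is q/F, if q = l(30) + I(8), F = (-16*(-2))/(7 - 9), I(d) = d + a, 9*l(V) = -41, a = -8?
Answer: 41/144 ≈ 0.28472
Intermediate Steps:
l(V) = -41/9 (l(V) = (1/9)*(-41) = -41/9)
I(d) = -8 + d (I(d) = d - 8 = -8 + d)
F = -16 (F = 32/(-2) = 32*(-1/2) = -16)
q = -41/9 (q = -41/9 + (-8 + 8) = -41/9 + 0 = -41/9 ≈ -4.5556)
q/F = -41/9/(-16) = -41/9*(-1/16) = 41/144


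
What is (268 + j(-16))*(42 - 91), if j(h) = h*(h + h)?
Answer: -38220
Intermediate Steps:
j(h) = 2*h² (j(h) = h*(2*h) = 2*h²)
(268 + j(-16))*(42 - 91) = (268 + 2*(-16)²)*(42 - 91) = (268 + 2*256)*(-49) = (268 + 512)*(-49) = 780*(-49) = -38220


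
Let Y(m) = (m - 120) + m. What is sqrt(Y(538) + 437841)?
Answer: sqrt(438797) ≈ 662.42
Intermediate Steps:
Y(m) = -120 + 2*m (Y(m) = (-120 + m) + m = -120 + 2*m)
sqrt(Y(538) + 437841) = sqrt((-120 + 2*538) + 437841) = sqrt((-120 + 1076) + 437841) = sqrt(956 + 437841) = sqrt(438797)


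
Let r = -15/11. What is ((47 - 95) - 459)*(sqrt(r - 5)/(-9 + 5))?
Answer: 507*I*sqrt(770)/44 ≈ 319.74*I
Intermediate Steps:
r = -15/11 (r = -15*1/11 = -15/11 ≈ -1.3636)
((47 - 95) - 459)*(sqrt(r - 5)/(-9 + 5)) = ((47 - 95) - 459)*(sqrt(-15/11 - 5)/(-9 + 5)) = (-48 - 459)*(sqrt(-70/11)/(-4)) = -(-507)*I*sqrt(770)/11/4 = -(-507)*I*sqrt(770)/44 = 507*I*sqrt(770)/44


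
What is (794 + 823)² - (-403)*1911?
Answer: 3384822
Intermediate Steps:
(794 + 823)² - (-403)*1911 = 1617² - 1*(-770133) = 2614689 + 770133 = 3384822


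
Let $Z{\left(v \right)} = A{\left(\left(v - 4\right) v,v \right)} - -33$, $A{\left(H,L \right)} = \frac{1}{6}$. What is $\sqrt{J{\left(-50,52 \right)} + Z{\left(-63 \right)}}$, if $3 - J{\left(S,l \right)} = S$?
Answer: $\frac{\sqrt{3102}}{6} \approx 9.2826$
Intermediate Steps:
$J{\left(S,l \right)} = 3 - S$
$A{\left(H,L \right)} = \frac{1}{6}$
$Z{\left(v \right)} = \frac{199}{6}$ ($Z{\left(v \right)} = \frac{1}{6} - -33 = \frac{1}{6} + 33 = \frac{199}{6}$)
$\sqrt{J{\left(-50,52 \right)} + Z{\left(-63 \right)}} = \sqrt{\left(3 - -50\right) + \frac{199}{6}} = \sqrt{\left(3 + 50\right) + \frac{199}{6}} = \sqrt{53 + \frac{199}{6}} = \sqrt{\frac{517}{6}} = \frac{\sqrt{3102}}{6}$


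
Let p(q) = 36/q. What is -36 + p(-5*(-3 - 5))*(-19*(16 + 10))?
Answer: -2403/5 ≈ -480.60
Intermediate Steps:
-36 + p(-5*(-3 - 5))*(-19*(16 + 10)) = -36 + (36/((-5*(-3 - 5))))*(-19*(16 + 10)) = -36 + (36/((-5*(-8))))*(-19*26) = -36 + (36/40)*(-494) = -36 + (36*(1/40))*(-494) = -36 + (9/10)*(-494) = -36 - 2223/5 = -2403/5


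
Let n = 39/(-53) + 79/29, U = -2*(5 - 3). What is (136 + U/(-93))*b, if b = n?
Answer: 38664512/142941 ≈ 270.49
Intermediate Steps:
U = -4 (U = -2*2 = -4)
n = 3056/1537 (n = 39*(-1/53) + 79*(1/29) = -39/53 + 79/29 = 3056/1537 ≈ 1.9883)
b = 3056/1537 ≈ 1.9883
(136 + U/(-93))*b = (136 - 4/(-93))*(3056/1537) = (136 - 4*(-1/93))*(3056/1537) = (136 + 4/93)*(3056/1537) = (12652/93)*(3056/1537) = 38664512/142941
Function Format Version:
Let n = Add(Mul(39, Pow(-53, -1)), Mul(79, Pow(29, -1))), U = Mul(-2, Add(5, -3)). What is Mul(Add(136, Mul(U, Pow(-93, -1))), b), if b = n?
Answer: Rational(38664512, 142941) ≈ 270.49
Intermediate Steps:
U = -4 (U = Mul(-2, 2) = -4)
n = Rational(3056, 1537) (n = Add(Mul(39, Rational(-1, 53)), Mul(79, Rational(1, 29))) = Add(Rational(-39, 53), Rational(79, 29)) = Rational(3056, 1537) ≈ 1.9883)
b = Rational(3056, 1537) ≈ 1.9883
Mul(Add(136, Mul(U, Pow(-93, -1))), b) = Mul(Add(136, Mul(-4, Pow(-93, -1))), Rational(3056, 1537)) = Mul(Add(136, Mul(-4, Rational(-1, 93))), Rational(3056, 1537)) = Mul(Add(136, Rational(4, 93)), Rational(3056, 1537)) = Mul(Rational(12652, 93), Rational(3056, 1537)) = Rational(38664512, 142941)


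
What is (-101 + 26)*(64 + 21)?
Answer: -6375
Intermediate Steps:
(-101 + 26)*(64 + 21) = -75*85 = -6375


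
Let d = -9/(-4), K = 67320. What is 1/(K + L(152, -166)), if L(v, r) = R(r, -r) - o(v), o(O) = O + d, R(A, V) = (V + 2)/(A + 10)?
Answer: 52/3492563 ≈ 1.4889e-5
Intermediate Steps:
d = 9/4 (d = -9*(-1/4) = 9/4 ≈ 2.2500)
R(A, V) = (2 + V)/(10 + A)
o(O) = 9/4 + O (o(O) = O + 9/4 = 9/4 + O)
L(v, r) = -9/4 - v + (2 - r)/(10 + r) (L(v, r) = (2 - r)/(10 + r) - (9/4 + v) = (2 - r)/(10 + r) + (-9/4 - v) = -9/4 - v + (2 - r)/(10 + r))
1/(K + L(152, -166)) = 1/(67320 + (2 - 1*(-166) - (9 + 4*152)*(10 - 166)/4)/(10 - 166)) = 1/(67320 + (2 + 166 - 1/4*(9 + 608)*(-156))/(-156)) = 1/(67320 - (2 + 166 - 1/4*617*(-156))/156) = 1/(67320 - (2 + 166 + 24063)/156) = 1/(67320 - 1/156*24231) = 1/(67320 - 8077/52) = 1/(3492563/52) = 52/3492563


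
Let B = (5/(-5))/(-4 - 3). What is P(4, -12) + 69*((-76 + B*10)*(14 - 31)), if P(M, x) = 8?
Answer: 612362/7 ≈ 87480.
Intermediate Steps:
B = 1/7 (B = (5*(-1/5))/(-7) = -1*(-1/7) = 1/7 ≈ 0.14286)
P(4, -12) + 69*((-76 + B*10)*(14 - 31)) = 8 + 69*((-76 + (1/7)*10)*(14 - 31)) = 8 + 69*((-76 + 10/7)*(-17)) = 8 + 69*(-522/7*(-17)) = 8 + 69*(8874/7) = 8 + 612306/7 = 612362/7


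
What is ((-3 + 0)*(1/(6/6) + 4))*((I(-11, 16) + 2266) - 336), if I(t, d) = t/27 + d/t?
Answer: -2863285/99 ≈ -28922.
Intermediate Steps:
I(t, d) = t/27 + d/t (I(t, d) = t*(1/27) + d/t = t/27 + d/t)
((-3 + 0)*(1/(6/6) + 4))*((I(-11, 16) + 2266) - 336) = ((-3 + 0)*(1/(6/6) + 4))*((((1/27)*(-11) + 16/(-11)) + 2266) - 336) = (-3*(1/(6*(⅙)) + 4))*(((-11/27 + 16*(-1/11)) + 2266) - 336) = (-3*(1/1 + 4))*(((-11/27 - 16/11) + 2266) - 336) = (-3*(1 + 4))*((-553/297 + 2266) - 336) = (-3*5)*(672449/297 - 336) = -15*572657/297 = -2863285/99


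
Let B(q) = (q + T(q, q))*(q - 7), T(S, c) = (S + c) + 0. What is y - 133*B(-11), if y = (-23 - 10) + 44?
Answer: -78991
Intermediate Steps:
T(S, c) = S + c
y = 11 (y = -33 + 44 = 11)
B(q) = 3*q*(-7 + q) (B(q) = (q + (q + q))*(q - 7) = (q + 2*q)*(-7 + q) = (3*q)*(-7 + q) = 3*q*(-7 + q))
y - 133*B(-11) = 11 - 399*(-11)*(-7 - 11) = 11 - 399*(-11)*(-18) = 11 - 133*594 = 11 - 79002 = -78991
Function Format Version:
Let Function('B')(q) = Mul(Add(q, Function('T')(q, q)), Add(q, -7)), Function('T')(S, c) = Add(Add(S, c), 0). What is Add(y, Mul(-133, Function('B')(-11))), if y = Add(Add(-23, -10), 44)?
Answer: -78991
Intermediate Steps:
Function('T')(S, c) = Add(S, c)
y = 11 (y = Add(-33, 44) = 11)
Function('B')(q) = Mul(3, q, Add(-7, q)) (Function('B')(q) = Mul(Add(q, Add(q, q)), Add(q, -7)) = Mul(Add(q, Mul(2, q)), Add(-7, q)) = Mul(Mul(3, q), Add(-7, q)) = Mul(3, q, Add(-7, q)))
Add(y, Mul(-133, Function('B')(-11))) = Add(11, Mul(-133, Mul(3, -11, Add(-7, -11)))) = Add(11, Mul(-133, Mul(3, -11, -18))) = Add(11, Mul(-133, 594)) = Add(11, -79002) = -78991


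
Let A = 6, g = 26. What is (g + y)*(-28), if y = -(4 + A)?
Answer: -448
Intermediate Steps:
y = -10 (y = -(4 + 6) = -1*10 = -10)
(g + y)*(-28) = (26 - 10)*(-28) = 16*(-28) = -448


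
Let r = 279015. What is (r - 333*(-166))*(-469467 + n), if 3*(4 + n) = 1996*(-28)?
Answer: -163168524731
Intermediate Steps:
n = -55900/3 (n = -4 + (1996*(-28))/3 = -4 + (1/3)*(-55888) = -4 - 55888/3 = -55900/3 ≈ -18633.)
(r - 333*(-166))*(-469467 + n) = (279015 - 333*(-166))*(-469467 - 55900/3) = (279015 + 55278)*(-1464301/3) = 334293*(-1464301/3) = -163168524731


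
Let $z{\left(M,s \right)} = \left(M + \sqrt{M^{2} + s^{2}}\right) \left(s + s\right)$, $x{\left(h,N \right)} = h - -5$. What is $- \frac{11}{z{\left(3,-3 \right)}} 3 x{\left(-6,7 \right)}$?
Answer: $\frac{11}{6} - \frac{11 \sqrt{2}}{6} \approx -0.75939$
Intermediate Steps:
$x{\left(h,N \right)} = 5 + h$ ($x{\left(h,N \right)} = h + 5 = 5 + h$)
$z{\left(M,s \right)} = 2 s \left(M + \sqrt{M^{2} + s^{2}}\right)$ ($z{\left(M,s \right)} = \left(M + \sqrt{M^{2} + s^{2}}\right) 2 s = 2 s \left(M + \sqrt{M^{2} + s^{2}}\right)$)
$- \frac{11}{z{\left(3,-3 \right)}} 3 x{\left(-6,7 \right)} = - \frac{11}{2 \left(-3\right) \left(3 + \sqrt{3^{2} + \left(-3\right)^{2}}\right)} 3 \left(5 - 6\right) = - \frac{11}{2 \left(-3\right) \left(3 + \sqrt{9 + 9}\right)} 3 \left(-1\right) = - \frac{11}{2 \left(-3\right) \left(3 + \sqrt{18}\right)} 3 \left(-1\right) = - \frac{11}{2 \left(-3\right) \left(3 + 3 \sqrt{2}\right)} 3 \left(-1\right) = - \frac{11}{-18 - 18 \sqrt{2}} \cdot 3 \left(-1\right) = - \frac{33}{-18 - 18 \sqrt{2}} \left(-1\right) = \frac{33}{-18 - 18 \sqrt{2}}$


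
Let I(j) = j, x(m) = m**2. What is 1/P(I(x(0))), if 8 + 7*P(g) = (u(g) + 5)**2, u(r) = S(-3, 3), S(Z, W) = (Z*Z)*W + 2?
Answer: 1/164 ≈ 0.0060976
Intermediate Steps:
S(Z, W) = 2 + W*Z**2 (S(Z, W) = Z**2*W + 2 = W*Z**2 + 2 = 2 + W*Z**2)
u(r) = 29 (u(r) = 2 + 3*(-3)**2 = 2 + 3*9 = 2 + 27 = 29)
P(g) = 164 (P(g) = -8/7 + (29 + 5)**2/7 = -8/7 + (1/7)*34**2 = -8/7 + (1/7)*1156 = -8/7 + 1156/7 = 164)
1/P(I(x(0))) = 1/164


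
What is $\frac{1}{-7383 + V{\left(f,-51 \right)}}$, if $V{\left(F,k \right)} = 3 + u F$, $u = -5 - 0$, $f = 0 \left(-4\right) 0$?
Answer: $- \frac{1}{7380} \approx -0.0001355$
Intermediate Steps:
$f = 0$ ($f = 0 \cdot 0 = 0$)
$u = -5$ ($u = -5 + 0 = -5$)
$V{\left(F,k \right)} = 3 - 5 F$
$\frac{1}{-7383 + V{\left(f,-51 \right)}} = \frac{1}{-7383 + \left(3 - 0\right)} = \frac{1}{-7383 + \left(3 + 0\right)} = \frac{1}{-7383 + 3} = \frac{1}{-7380} = - \frac{1}{7380}$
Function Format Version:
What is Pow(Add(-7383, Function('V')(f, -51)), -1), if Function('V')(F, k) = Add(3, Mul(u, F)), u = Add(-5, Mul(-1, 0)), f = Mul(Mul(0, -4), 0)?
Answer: Rational(-1, 7380) ≈ -0.00013550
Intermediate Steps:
f = 0 (f = Mul(0, 0) = 0)
u = -5 (u = Add(-5, 0) = -5)
Function('V')(F, k) = Add(3, Mul(-5, F))
Pow(Add(-7383, Function('V')(f, -51)), -1) = Pow(Add(-7383, Add(3, Mul(-5, 0))), -1) = Pow(Add(-7383, Add(3, 0)), -1) = Pow(Add(-7383, 3), -1) = Pow(-7380, -1) = Rational(-1, 7380)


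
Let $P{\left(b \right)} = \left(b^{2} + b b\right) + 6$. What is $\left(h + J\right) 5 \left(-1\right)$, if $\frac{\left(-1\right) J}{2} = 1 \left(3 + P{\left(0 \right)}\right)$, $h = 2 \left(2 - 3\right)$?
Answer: $100$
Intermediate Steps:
$P{\left(b \right)} = 6 + 2 b^{2}$ ($P{\left(b \right)} = \left(b^{2} + b^{2}\right) + 6 = 2 b^{2} + 6 = 6 + 2 b^{2}$)
$h = -2$ ($h = 2 \left(-1\right) = -2$)
$J = -18$ ($J = - 2 \cdot 1 \left(3 + \left(6 + 2 \cdot 0^{2}\right)\right) = - 2 \cdot 1 \left(3 + \left(6 + 2 \cdot 0\right)\right) = - 2 \cdot 1 \left(3 + \left(6 + 0\right)\right) = - 2 \cdot 1 \left(3 + 6\right) = - 2 \cdot 1 \cdot 9 = \left(-2\right) 9 = -18$)
$\left(h + J\right) 5 \left(-1\right) = \left(-2 - 18\right) 5 \left(-1\right) = \left(-20\right) \left(-5\right) = 100$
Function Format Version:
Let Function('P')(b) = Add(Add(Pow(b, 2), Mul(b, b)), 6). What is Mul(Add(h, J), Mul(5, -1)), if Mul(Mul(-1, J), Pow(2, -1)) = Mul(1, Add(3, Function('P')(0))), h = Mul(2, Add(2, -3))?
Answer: 100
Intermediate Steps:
Function('P')(b) = Add(6, Mul(2, Pow(b, 2))) (Function('P')(b) = Add(Add(Pow(b, 2), Pow(b, 2)), 6) = Add(Mul(2, Pow(b, 2)), 6) = Add(6, Mul(2, Pow(b, 2))))
h = -2 (h = Mul(2, -1) = -2)
J = -18 (J = Mul(-2, Mul(1, Add(3, Add(6, Mul(2, Pow(0, 2)))))) = Mul(-2, Mul(1, Add(3, Add(6, Mul(2, 0))))) = Mul(-2, Mul(1, Add(3, Add(6, 0)))) = Mul(-2, Mul(1, Add(3, 6))) = Mul(-2, Mul(1, 9)) = Mul(-2, 9) = -18)
Mul(Add(h, J), Mul(5, -1)) = Mul(Add(-2, -18), Mul(5, -1)) = Mul(-20, -5) = 100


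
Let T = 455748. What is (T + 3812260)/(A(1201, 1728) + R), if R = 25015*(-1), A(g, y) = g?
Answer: -2134004/11907 ≈ -179.22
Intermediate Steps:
R = -25015
(T + 3812260)/(A(1201, 1728) + R) = (455748 + 3812260)/(1201 - 25015) = 4268008/(-23814) = 4268008*(-1/23814) = -2134004/11907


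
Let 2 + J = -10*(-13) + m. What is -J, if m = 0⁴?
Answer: -128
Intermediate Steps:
m = 0
J = 128 (J = -2 + (-10*(-13) + 0) = -2 + (130 + 0) = -2 + 130 = 128)
-J = -1*128 = -128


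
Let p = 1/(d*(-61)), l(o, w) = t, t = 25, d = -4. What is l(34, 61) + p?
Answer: 6101/244 ≈ 25.004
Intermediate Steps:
l(o, w) = 25
p = 1/244 (p = 1/(-4*(-61)) = 1/244 ≈ 0.0040984)
l(34, 61) + p = 25 + 1/244 = 6101/244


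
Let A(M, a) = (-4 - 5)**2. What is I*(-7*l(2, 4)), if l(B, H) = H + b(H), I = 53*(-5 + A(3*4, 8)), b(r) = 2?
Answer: -169176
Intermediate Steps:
A(M, a) = 81 (A(M, a) = (-9)**2 = 81)
I = 4028 (I = 53*(-5 + 81) = 53*76 = 4028)
l(B, H) = 2 + H (l(B, H) = H + 2 = 2 + H)
I*(-7*l(2, 4)) = 4028*(-7*(2 + 4)) = 4028*(-7*6) = 4028*(-42) = -169176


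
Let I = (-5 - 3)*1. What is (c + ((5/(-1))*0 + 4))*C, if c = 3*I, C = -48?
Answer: 960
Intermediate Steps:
I = -8 (I = -8*1 = -8)
c = -24 (c = 3*(-8) = -24)
(c + ((5/(-1))*0 + 4))*C = (-24 + ((5/(-1))*0 + 4))*(-48) = (-24 + ((5*(-1))*0 + 4))*(-48) = (-24 + (-5*0 + 4))*(-48) = (-24 + (0 + 4))*(-48) = (-24 + 4)*(-48) = -20*(-48) = 960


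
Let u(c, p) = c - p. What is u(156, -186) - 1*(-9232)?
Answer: 9574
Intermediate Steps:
u(156, -186) - 1*(-9232) = (156 - 1*(-186)) - 1*(-9232) = (156 + 186) + 9232 = 342 + 9232 = 9574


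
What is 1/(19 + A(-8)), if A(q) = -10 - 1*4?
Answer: ⅕ ≈ 0.20000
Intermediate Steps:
A(q) = -14 (A(q) = -10 - 4 = -14)
1/(19 + A(-8)) = 1/(19 - 14) = 1/5 = ⅕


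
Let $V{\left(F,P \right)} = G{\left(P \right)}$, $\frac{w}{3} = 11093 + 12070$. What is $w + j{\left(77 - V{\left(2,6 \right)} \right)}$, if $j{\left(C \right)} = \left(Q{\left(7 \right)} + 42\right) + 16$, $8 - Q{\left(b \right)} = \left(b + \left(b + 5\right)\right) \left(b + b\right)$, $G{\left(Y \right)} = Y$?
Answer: $69289$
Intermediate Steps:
$w = 69489$ ($w = 3 \left(11093 + 12070\right) = 3 \cdot 23163 = 69489$)
$V{\left(F,P \right)} = P$
$Q{\left(b \right)} = 8 - 2 b \left(5 + 2 b\right)$ ($Q{\left(b \right)} = 8 - \left(b + \left(b + 5\right)\right) \left(b + b\right) = 8 - \left(b + \left(5 + b\right)\right) 2 b = 8 - \left(5 + 2 b\right) 2 b = 8 - 2 b \left(5 + 2 b\right)$)
$j{\left(C \right)} = -200$ ($j{\left(C \right)} = \left(\left(8 - 70 - 4 \cdot 7^{2}\right) + 42\right) + 16 = \left(\left(8 - 70 - 196\right) + 42\right) + 16 = \left(-258 + 42\right) + 16 = -216 + 16 = -200$)
$w + j{\left(77 - V{\left(2,6 \right)} \right)} = 69489 - 200 = 69289$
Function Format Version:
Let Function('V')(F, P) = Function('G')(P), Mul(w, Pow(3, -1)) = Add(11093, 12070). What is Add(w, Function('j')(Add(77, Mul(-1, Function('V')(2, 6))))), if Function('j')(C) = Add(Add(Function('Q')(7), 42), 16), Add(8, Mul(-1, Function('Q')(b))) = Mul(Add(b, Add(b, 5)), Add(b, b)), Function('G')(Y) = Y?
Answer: 69289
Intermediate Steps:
w = 69489 (w = Mul(3, Add(11093, 12070)) = Mul(3, 23163) = 69489)
Function('V')(F, P) = P
Function('Q')(b) = Add(8, Mul(-2, b, Add(5, Mul(2, b)))) (Function('Q')(b) = Add(8, Mul(-1, Mul(Add(b, Add(b, 5)), Add(b, b)))) = Add(8, Mul(-1, Mul(Add(b, Add(5, b)), Mul(2, b)))) = Add(8, Mul(-1, Mul(Add(5, Mul(2, b)), Mul(2, b)))) = Add(8, Mul(-1, Mul(2, b, Add(5, Mul(2, b))))) = Add(8, Mul(-2, b, Add(5, Mul(2, b)))))
Function('j')(C) = -200 (Function('j')(C) = Add(Add(Add(8, Mul(-10, 7), Mul(-4, Pow(7, 2))), 42), 16) = Add(Add(Add(8, -70, Mul(-4, 49)), 42), 16) = Add(Add(Add(8, -70, -196), 42), 16) = Add(Add(-258, 42), 16) = Add(-216, 16) = -200)
Add(w, Function('j')(Add(77, Mul(-1, Function('V')(2, 6))))) = Add(69489, -200) = 69289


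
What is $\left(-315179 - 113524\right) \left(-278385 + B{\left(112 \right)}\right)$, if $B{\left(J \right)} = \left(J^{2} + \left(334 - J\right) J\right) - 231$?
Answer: $103406593224$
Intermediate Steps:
$B{\left(J \right)} = -231 + J^{2} + J \left(334 - J\right)$ ($B{\left(J \right)} = \left(J^{2} + J \left(334 - J\right)\right) - 231 = -231 + J^{2} + J \left(334 - J\right)$)
$\left(-315179 - 113524\right) \left(-278385 + B{\left(112 \right)}\right) = \left(-315179 - 113524\right) \left(-278385 + \left(-231 + 334 \cdot 112\right)\right) = - 428703 \left(-278385 + \left(-231 + 37408\right)\right) = - 428703 \left(-278385 + 37177\right) = \left(-428703\right) \left(-241208\right) = 103406593224$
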